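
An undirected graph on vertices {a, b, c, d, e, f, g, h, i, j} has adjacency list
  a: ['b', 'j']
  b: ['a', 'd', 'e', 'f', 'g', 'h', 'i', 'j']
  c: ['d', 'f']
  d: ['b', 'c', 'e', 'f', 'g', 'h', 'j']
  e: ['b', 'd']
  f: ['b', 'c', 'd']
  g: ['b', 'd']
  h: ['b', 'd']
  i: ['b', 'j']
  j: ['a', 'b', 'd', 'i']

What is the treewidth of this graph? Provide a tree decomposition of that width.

Treewidth 2.
One such decomposition:
Bags: B1 = {b, d, f}  B2 = {b, d, j}  B3 = {b, d, e}  B4 = {b, d, h}  B5 = {b, d, g}  B6 = {a, b, j}  B7 = {c, d, f}  B8 = {b, i, j}
Tree: B1–B2, B1–B3, B3–B4, B3–B5, B2–B6, B1–B7, B2–B8

Every bag has size at most 3, so the width is 3 − 1 = 2 and tw(G) ≤ 2. On the other hand G contains the 3-clique {c, d, f}. A clique must lie in a single bag of any decomposition, so no decomposition can have width below 2. Therefore the treewidth is 2.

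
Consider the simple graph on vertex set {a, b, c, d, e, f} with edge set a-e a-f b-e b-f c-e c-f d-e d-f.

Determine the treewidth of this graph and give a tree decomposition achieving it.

Treewidth 2.
One such decomposition:
Bags: B1 = {c, e, f}  B2 = {a, e, f}  B3 = {b, e, f}  B4 = {d, e, f}
Tree: B1–B2, B2–B3, B3–B4

The largest bag has 3 vertices, giving width 2; this decomposition certifies tw(G) ≤ 2. The edges e–c–f–a–e form a cycle, so G is not a tree and its treewidth is at least 2. The upper and lower bounds meet at 2, so that is the treewidth.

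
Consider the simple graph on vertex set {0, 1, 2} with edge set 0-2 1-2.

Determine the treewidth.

1

A width-1 tree decomposition is:
Bags: B1 = {1, 2}  B2 = {0, 2}
Tree: B1–B2
The largest bag has 2 vertices, giving width 1; this decomposition certifies tw(G) ≤ 1. Any graph with an edge has treewidth ≥ 1, and G has the edge 2–1. Hence tw(G) = 1 exactly.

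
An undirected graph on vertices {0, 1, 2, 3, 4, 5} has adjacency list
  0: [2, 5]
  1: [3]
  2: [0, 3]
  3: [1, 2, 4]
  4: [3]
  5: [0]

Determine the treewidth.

A width-1 tree decomposition is:
Bags: B1 = {0, 5}  B2 = {0, 2}  B3 = {2, 3}  B4 = {1, 3}  B5 = {3, 4}
Tree: B1–B2, B2–B3, B3–B4, B3–B5
Every bag has size at most 2, so the width is 2 − 1 = 1 and tw(G) ≤ 1. G has an edge, so its treewidth is at least 1. Hence tw(G) = 1 exactly.

1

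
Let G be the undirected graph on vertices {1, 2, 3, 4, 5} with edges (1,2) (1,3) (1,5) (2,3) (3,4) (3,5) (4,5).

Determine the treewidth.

2

A width-2 tree decomposition is:
Bags: B1 = {1, 3, 5}  B2 = {1, 2, 3}  B3 = {3, 4, 5}
Tree: B1–B2, B1–B3
The largest bag has 3 vertices, giving width 2; this decomposition certifies tw(G) ≤ 2. On the other hand G contains the 3-clique {1, 2, 3}. A clique must lie in a single bag of any decomposition, so no decomposition can have width below 2. The upper and lower bounds meet at 2, so that is the treewidth.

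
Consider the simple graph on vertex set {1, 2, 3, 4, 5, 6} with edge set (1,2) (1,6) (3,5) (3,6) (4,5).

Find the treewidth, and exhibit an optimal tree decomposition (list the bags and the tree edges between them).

The largest bag has 2 vertices, giving width 1; this decomposition certifies tw(G) ≤ 1. Any graph with an edge has treewidth ≥ 1, and G has the edge 4–5. The upper and lower bounds meet at 1, so that is the treewidth.

Treewidth 1.
One optimal decomposition is:
Bags: B1 = {4, 5}  B2 = {3, 5}  B3 = {3, 6}  B4 = {1, 6}  B5 = {1, 2}
Tree: B1–B2, B2–B3, B3–B4, B4–B5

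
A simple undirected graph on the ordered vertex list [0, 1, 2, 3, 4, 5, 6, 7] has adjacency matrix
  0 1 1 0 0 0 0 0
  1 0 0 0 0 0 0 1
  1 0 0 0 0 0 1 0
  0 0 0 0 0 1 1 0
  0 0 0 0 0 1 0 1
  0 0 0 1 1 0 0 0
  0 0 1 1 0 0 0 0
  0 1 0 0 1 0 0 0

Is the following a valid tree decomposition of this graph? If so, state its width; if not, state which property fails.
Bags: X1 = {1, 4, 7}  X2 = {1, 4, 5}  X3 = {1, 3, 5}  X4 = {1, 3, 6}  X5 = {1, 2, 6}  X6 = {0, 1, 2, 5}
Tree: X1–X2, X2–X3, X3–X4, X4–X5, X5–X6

No — bags containing vertex 5 are not connected in the tree.

A tree decomposition must satisfy three properties: every vertex lies in some bag; for every edge, both endpoints lie together in some bag; and for every vertex, the bags containing it form a connected subtree. Here bags containing vertex 5 are not connected in the tree, so the decomposition is invalid.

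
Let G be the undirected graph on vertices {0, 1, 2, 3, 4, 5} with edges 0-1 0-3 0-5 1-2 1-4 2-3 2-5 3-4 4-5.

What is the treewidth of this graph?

A width-3 tree decomposition is:
Bags: B1 = {0, 1, 3, 5}  B2 = {1, 3, 4, 5}  B3 = {1, 2, 3, 5}
Tree: B1–B2, B2–B3
The largest bag has 4 vertices, giving width 3; this decomposition certifies tw(G) ≤ 3. For the lower bound: the 4 vertex sets {0,3}, {4,5}, {1}, {2} are disjoint, each induces a connected subgraph, and every pair is joined by at least one edge of G. Contracting each set to a single vertex therefore yields K_{4} as a minor, and since treewidth is minor-monotone, tw(G) ≥ tw(K_{4}) = 3. The upper and lower bounds meet at 3, so that is the treewidth.

3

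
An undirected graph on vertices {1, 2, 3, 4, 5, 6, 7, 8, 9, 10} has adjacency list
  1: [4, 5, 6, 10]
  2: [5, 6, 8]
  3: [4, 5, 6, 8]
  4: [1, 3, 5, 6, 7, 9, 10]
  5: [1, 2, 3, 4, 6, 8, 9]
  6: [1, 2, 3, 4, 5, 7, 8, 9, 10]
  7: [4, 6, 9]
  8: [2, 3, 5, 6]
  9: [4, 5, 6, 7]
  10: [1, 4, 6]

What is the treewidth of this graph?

3

A width-3 tree decomposition is:
Bags: B1 = {4, 5, 6, 9}  B2 = {1, 4, 5, 6}  B3 = {4, 6, 7, 9}  B4 = {3, 4, 5, 6}  B5 = {3, 5, 6, 8}  B6 = {2, 5, 6, 8}  B7 = {1, 4, 6, 10}
Tree: B1–B2, B1–B3, B1–B4, B4–B5, B5–B6, B2–B7
Every bag has size at most 4, so the width is 4 − 1 = 3 and tw(G) ≤ 3. Conversely, {2, 5, 6, 8} is a clique of size 4, and the vertices of any clique must share a bag in every tree decomposition; so some bag has ≥ 4 vertices and tw(G) ≥ 3. Therefore the treewidth is 3.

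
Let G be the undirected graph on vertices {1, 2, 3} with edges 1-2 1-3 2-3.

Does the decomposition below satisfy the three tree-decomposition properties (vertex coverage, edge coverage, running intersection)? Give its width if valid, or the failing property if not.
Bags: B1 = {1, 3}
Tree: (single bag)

A tree decomposition must satisfy three properties: every vertex lies in some bag; for every edge, both endpoints lie together in some bag; and for every vertex, the bags containing it form a connected subtree. Here vertex 2 appears in no bag, so the decomposition is invalid.

No — vertex 2 appears in no bag.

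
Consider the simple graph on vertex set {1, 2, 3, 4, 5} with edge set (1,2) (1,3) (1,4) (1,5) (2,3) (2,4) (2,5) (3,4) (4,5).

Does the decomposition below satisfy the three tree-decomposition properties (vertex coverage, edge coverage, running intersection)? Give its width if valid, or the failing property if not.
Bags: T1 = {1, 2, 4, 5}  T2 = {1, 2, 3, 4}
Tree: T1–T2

Vertex coverage: the bags together contain {1, 2, 3, 4, 5}, the full vertex set. Edge coverage: each edge of G has both endpoints in at least one bag. Running intersection: for every vertex, the bags containing it form a connected subtree. All three properties hold, so this is a valid tree decomposition of width max|bag| − 1 = 3, and hence tw(G) ≤ 3.

Yes; width 3.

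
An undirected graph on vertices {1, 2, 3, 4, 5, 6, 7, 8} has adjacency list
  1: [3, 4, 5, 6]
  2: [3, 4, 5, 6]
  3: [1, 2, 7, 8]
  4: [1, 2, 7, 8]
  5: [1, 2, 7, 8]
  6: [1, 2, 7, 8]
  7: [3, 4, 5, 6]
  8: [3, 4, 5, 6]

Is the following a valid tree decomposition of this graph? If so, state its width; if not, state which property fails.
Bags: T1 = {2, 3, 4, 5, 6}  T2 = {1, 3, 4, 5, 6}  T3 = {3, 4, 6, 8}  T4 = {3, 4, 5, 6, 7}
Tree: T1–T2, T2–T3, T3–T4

No — edge (5,8) lies in no bag.

A tree decomposition must satisfy three properties: every vertex lies in some bag; for every edge, both endpoints lie together in some bag; and for every vertex, the bags containing it form a connected subtree. Here edge (5,8) lies in no bag, so the decomposition is invalid.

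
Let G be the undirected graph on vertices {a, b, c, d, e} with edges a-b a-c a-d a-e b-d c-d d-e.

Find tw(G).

2

A width-2 tree decomposition is:
Bags: B1 = {a, d, e}  B2 = {a, c, d}  B3 = {a, b, d}
Tree: B1–B2, B2–B3
The largest bag has 3 vertices, giving width 2; this decomposition certifies tw(G) ≤ 2. On the other hand G contains the 3-clique {a, d, e}. A clique must lie in a single bag of any decomposition, so no decomposition can have width below 2. Hence tw(G) = 2 exactly.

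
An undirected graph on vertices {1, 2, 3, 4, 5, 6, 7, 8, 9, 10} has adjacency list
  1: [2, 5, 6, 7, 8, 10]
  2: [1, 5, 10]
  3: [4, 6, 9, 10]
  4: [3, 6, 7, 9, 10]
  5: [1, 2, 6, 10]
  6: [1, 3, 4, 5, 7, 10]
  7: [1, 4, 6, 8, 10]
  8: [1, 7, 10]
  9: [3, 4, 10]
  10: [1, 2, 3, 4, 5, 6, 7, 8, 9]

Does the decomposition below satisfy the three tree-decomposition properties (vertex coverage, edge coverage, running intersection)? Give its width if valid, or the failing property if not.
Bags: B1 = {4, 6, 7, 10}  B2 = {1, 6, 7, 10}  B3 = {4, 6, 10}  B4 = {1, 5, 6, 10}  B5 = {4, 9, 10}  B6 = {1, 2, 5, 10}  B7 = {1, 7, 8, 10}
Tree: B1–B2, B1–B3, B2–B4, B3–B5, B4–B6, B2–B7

No — vertex 3 appears in no bag.

A tree decomposition must satisfy three properties: every vertex lies in some bag; for every edge, both endpoints lie together in some bag; and for every vertex, the bags containing it form a connected subtree. Here vertex 3 appears in no bag, so the decomposition is invalid.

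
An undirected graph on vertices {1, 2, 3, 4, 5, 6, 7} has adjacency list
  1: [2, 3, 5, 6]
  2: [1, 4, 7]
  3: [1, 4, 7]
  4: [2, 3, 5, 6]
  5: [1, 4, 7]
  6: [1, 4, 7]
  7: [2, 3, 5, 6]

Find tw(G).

A width-3 tree decomposition is:
Bags: B1 = {1, 3, 4, 7}  B2 = {1, 2, 4, 7}  B3 = {1, 4, 6, 7}  B4 = {1, 4, 5, 7}
Tree: B1–B2, B2–B3, B3–B4
The largest bag has 4 vertices, giving width 3; this decomposition certifies tw(G) ≤ 3. For the lower bound: the 4 vertex sets {3,4}, {2,7}, {1}, {6} are disjoint, each induces a connected subgraph, and every pair is joined by at least one edge of G. Contracting each set to a single vertex therefore yields K_{4} as a minor, and since treewidth is minor-monotone, tw(G) ≥ tw(K_{4}) = 3. The upper and lower bounds meet at 3, so that is the treewidth.

3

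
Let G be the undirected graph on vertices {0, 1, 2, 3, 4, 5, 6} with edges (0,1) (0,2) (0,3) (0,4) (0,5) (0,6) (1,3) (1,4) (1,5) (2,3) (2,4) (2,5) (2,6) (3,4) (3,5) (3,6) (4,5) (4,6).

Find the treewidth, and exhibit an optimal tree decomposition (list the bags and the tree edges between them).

Each bag holds 5 vertices, so the decomposition has width 4, which upper-bounds the treewidth. For the lower bound, the 5 vertices {0, 1, 3, 4, 5} are pairwise adjacent, and any tree decomposition puts a clique entirely inside one bag — forcing width ≥ 4. Therefore the treewidth is 4.

Treewidth 4.
One such decomposition:
Bags: B1 = {0, 2, 3, 4, 5}  B2 = {0, 1, 3, 4, 5}  B3 = {0, 2, 3, 4, 6}
Tree: B1–B2, B1–B3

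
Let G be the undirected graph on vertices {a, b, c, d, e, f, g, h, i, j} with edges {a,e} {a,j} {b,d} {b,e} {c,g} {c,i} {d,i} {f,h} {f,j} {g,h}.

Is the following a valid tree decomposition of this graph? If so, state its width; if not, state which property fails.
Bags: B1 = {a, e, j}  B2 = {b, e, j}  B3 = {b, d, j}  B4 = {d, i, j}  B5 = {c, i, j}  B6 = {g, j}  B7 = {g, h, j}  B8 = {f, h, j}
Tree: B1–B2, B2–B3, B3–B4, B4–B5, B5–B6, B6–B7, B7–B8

A tree decomposition must satisfy three properties: every vertex lies in some bag; for every edge, both endpoints lie together in some bag; and for every vertex, the bags containing it form a connected subtree. Here edge (c,g) lies in no bag, so the decomposition is invalid.

No — edge (c,g) lies in no bag.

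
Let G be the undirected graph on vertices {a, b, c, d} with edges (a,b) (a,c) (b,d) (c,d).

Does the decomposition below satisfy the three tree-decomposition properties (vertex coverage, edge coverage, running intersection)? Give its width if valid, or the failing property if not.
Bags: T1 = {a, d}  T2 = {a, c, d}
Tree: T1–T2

A tree decomposition must satisfy three properties: every vertex lies in some bag; for every edge, both endpoints lie together in some bag; and for every vertex, the bags containing it form a connected subtree. Here vertex b appears in no bag, so the decomposition is invalid.

No — vertex b appears in no bag.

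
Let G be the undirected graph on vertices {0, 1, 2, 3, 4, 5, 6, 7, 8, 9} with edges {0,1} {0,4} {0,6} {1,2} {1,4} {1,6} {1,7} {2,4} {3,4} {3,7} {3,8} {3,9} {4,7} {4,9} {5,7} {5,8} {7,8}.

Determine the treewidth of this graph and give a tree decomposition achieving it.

Treewidth 2.
One optimal decomposition is:
Bags: B1 = {1, 4, 7}  B2 = {3, 4, 7}  B3 = {1, 2, 4}  B4 = {0, 1, 4}  B5 = {0, 1, 6}  B6 = {3, 4, 9}  B7 = {3, 7, 8}  B8 = {5, 7, 8}
Tree: B1–B2, B1–B3, B3–B4, B4–B5, B2–B6, B2–B7, B7–B8

Each bag holds 3 vertices, so the decomposition has width 2, which upper-bounds the treewidth. On the other hand G contains the 3-clique {3, 7, 8}. A clique must lie in a single bag of any decomposition, so no decomposition can have width below 2. Combining the bounds, tw(G) = 2.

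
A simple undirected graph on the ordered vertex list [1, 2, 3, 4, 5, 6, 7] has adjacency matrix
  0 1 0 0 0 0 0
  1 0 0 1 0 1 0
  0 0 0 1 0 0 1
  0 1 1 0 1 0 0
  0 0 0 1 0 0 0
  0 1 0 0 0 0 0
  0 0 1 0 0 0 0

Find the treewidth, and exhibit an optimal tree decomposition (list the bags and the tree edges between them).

Treewidth 1.
One such decomposition:
Bags: B1 = {2, 4}  B2 = {2, 6}  B3 = {3, 4}  B4 = {3, 7}  B5 = {4, 5}  B6 = {1, 2}
Tree: B1–B2, B1–B3, B3–B4, B3–B5, B2–B6

Each bag holds 2 vertices, so the decomposition has width 1, which upper-bounds the treewidth. Since G has at least one edge (e.g. 4–2), it is not an edgeless graph, so tw(G) ≥ 1. The upper and lower bounds meet at 1, so that is the treewidth.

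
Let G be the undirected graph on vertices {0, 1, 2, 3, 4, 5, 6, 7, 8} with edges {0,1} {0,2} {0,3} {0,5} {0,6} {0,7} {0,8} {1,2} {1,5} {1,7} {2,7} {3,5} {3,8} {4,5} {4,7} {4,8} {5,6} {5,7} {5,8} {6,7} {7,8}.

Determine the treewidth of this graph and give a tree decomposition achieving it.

Treewidth 3.
One optimal decomposition is:
Bags: B1 = {0, 3, 5, 8}  B2 = {0, 5, 7, 8}  B3 = {4, 5, 7, 8}  B4 = {0, 5, 6, 7}  B5 = {0, 1, 5, 7}  B6 = {0, 1, 2, 7}
Tree: B1–B2, B2–B3, B2–B4, B4–B5, B5–B6

Every bag has size at most 4, so the width is 4 − 1 = 3 and tw(G) ≤ 3. On the other hand G contains the 4-clique {0, 1, 2, 7}. A clique must lie in a single bag of any decomposition, so no decomposition can have width below 3. Therefore the treewidth is 3.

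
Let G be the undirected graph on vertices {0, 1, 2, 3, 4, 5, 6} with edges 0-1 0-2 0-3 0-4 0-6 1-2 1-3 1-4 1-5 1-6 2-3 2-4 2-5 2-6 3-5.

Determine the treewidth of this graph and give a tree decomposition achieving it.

Treewidth 3.
Bags: B1 = {0, 1, 2, 3}  B2 = {0, 1, 2, 6}  B3 = {1, 2, 3, 5}  B4 = {0, 1, 2, 4}
Tree: B1–B2, B1–B3, B1–B4

Every bag has size at most 4, so the width is 4 − 1 = 3 and tw(G) ≤ 3. Conversely, {0, 1, 2, 3} is a clique of size 4, and the vertices of any clique must share a bag in every tree decomposition; so some bag has ≥ 4 vertices and tw(G) ≥ 3. Therefore the treewidth is 3.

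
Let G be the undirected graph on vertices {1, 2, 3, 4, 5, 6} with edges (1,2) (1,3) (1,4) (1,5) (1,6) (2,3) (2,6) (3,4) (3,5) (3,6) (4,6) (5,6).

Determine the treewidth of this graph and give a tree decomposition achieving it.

Each bag holds 4 vertices, so the decomposition has width 3, which upper-bounds the treewidth. On the other hand G contains the 4-clique {1, 2, 3, 6}. A clique must lie in a single bag of any decomposition, so no decomposition can have width below 3. Therefore the treewidth is 3.

Treewidth 3.
One such decomposition:
Bags: B1 = {1, 3, 4, 6}  B2 = {1, 2, 3, 6}  B3 = {1, 3, 5, 6}
Tree: B1–B2, B2–B3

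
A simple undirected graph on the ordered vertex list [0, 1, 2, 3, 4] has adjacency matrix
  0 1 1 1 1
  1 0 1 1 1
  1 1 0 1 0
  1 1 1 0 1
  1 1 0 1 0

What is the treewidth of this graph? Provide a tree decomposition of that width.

The largest bag has 4 vertices, giving width 3; this decomposition certifies tw(G) ≤ 3. On the other hand G contains the 4-clique {0, 1, 2, 3}. A clique must lie in a single bag of any decomposition, so no decomposition can have width below 3. Hence tw(G) = 3 exactly.

Treewidth 3.
Bags: B1 = {0, 1, 2, 3}  B2 = {0, 1, 3, 4}
Tree: B1–B2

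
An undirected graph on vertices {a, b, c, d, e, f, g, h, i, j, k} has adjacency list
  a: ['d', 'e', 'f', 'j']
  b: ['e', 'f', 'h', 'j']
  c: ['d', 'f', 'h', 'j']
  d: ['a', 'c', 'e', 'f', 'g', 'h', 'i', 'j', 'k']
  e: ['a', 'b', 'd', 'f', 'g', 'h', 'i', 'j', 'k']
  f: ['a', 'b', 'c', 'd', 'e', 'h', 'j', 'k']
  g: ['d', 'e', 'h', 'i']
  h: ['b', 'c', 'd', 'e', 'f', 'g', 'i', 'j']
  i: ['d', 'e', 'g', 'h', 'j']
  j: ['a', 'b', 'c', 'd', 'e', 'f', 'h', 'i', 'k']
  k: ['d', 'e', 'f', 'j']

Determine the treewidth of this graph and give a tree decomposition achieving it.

Treewidth 4.
Bags: B1 = {d, e, f, h, j}  B2 = {d, e, h, i, j}  B3 = {d, e, g, h, i}  B4 = {c, d, f, h, j}  B5 = {b, e, f, h, j}  B6 = {a, d, e, f, j}  B7 = {d, e, f, j, k}
Tree: B1–B2, B2–B3, B1–B4, B1–B5, B1–B6, B1–B7

Every bag has size at most 5, so the width is 5 − 1 = 4 and tw(G) ≤ 4. On the other hand G contains the 5-clique {d, e, g, h, i}. A clique must lie in a single bag of any decomposition, so no decomposition can have width below 4. The upper and lower bounds meet at 4, so that is the treewidth.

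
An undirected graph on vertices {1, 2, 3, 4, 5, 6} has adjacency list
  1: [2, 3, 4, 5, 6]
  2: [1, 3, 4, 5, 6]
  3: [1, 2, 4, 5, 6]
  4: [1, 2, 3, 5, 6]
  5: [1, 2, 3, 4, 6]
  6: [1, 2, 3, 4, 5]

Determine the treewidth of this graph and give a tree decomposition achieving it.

Treewidth 5.
One such decomposition:
Bags: B1 = {1, 2, 3, 4, 5, 6}
Tree: (single bag)

A single bag containing all 6 vertices is trivially a valid decomposition of width 5. Conversely, {1, 2, 3, 4, 5, 6} is a clique of size 6, and the vertices of any clique must share a bag in every tree decomposition; so some bag has ≥ 6 vertices and tw(G) ≥ 5. The upper and lower bounds meet at 5, so that is the treewidth.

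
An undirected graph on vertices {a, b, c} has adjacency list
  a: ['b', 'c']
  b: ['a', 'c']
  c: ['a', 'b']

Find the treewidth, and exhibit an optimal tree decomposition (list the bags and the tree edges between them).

Treewidth 2.
Bags: B1 = {a, b, c}
Tree: (single bag)

A single bag containing all 3 vertices is trivially a valid decomposition of width 2. For the lower bound, the 3 vertices {a, b, c} are pairwise adjacent, and any tree decomposition puts a clique entirely inside one bag — forcing width ≥ 2. Combining the bounds, tw(G) = 2.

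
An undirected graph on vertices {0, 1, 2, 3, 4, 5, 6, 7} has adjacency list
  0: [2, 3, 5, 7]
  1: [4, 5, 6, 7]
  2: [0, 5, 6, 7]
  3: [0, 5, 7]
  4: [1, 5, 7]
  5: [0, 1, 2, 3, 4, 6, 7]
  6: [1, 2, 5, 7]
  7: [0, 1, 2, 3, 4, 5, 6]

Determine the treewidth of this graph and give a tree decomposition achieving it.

Each bag holds 4 vertices, so the decomposition has width 3, which upper-bounds the treewidth. For the lower bound, the 4 vertices {0, 2, 5, 7} are pairwise adjacent, and any tree decomposition puts a clique entirely inside one bag — forcing width ≥ 3. Combining the bounds, tw(G) = 3.

Treewidth 3.
One such decomposition:
Bags: B1 = {0, 2, 5, 7}  B2 = {2, 5, 6, 7}  B3 = {1, 5, 6, 7}  B4 = {0, 3, 5, 7}  B5 = {1, 4, 5, 7}
Tree: B1–B2, B2–B3, B1–B4, B3–B5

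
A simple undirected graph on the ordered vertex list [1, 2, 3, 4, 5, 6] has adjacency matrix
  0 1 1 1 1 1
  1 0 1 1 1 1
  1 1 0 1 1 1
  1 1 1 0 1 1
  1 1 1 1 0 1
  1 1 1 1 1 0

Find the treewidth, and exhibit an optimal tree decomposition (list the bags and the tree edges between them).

A single bag containing all 6 vertices is trivially a valid decomposition of width 5. Conversely, {1, 2, 3, 4, 5, 6} is a clique of size 6, and the vertices of any clique must share a bag in every tree decomposition; so some bag has ≥ 6 vertices and tw(G) ≥ 5. Hence tw(G) = 5 exactly.

Treewidth 5.
One such decomposition:
Bags: B1 = {1, 2, 3, 4, 5, 6}
Tree: (single bag)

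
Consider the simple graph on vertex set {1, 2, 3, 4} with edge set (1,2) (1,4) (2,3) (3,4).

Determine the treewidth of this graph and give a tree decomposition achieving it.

Treewidth 2.
Bags: B1 = {1, 2, 4}  B2 = {2, 3, 4}
Tree: B1–B2

Each bag holds 3 vertices, so the decomposition has width 2, which upper-bounds the treewidth. For the lower bound, G contains the cycle 4–1–2–3–4, so G is not a forest; only forests have treewidth ≤ 1, hence tw(G) ≥ 2. Hence tw(G) = 2 exactly.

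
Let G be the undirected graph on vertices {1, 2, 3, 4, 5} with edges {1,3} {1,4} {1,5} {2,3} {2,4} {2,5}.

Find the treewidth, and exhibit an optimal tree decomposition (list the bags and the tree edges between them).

Each bag holds 3 vertices, so the decomposition has width 2, which upper-bounds the treewidth. For the lower bound, G contains the cycle 4–2–5–1–4, so G is not a forest; only forests have treewidth ≤ 1, hence tw(G) ≥ 2. The upper and lower bounds meet at 2, so that is the treewidth.

Treewidth 2.
One optimal decomposition is:
Bags: B1 = {1, 2, 4}  B2 = {1, 2, 5}  B3 = {1, 2, 3}
Tree: B1–B2, B2–B3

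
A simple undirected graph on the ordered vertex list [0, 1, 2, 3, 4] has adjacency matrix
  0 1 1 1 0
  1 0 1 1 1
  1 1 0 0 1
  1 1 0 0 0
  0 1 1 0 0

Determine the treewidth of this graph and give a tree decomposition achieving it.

Treewidth 2.
Bags: B1 = {0, 1, 2}  B2 = {0, 1, 3}  B3 = {1, 2, 4}
Tree: B1–B2, B1–B3

The largest bag has 3 vertices, giving width 2; this decomposition certifies tw(G) ≤ 2. Conversely, {0, 1, 2} is a clique of size 3, and the vertices of any clique must share a bag in every tree decomposition; so some bag has ≥ 3 vertices and tw(G) ≥ 2. Combining the bounds, tw(G) = 2.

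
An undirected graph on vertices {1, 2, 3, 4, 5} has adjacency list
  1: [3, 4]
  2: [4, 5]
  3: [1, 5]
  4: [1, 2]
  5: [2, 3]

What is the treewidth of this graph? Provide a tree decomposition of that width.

Every bag has size at most 3, so the width is 3 − 1 = 2 and tw(G) ≤ 2. For the lower bound, G contains the cycle 2–4–1–3–5–2, so G is not a forest; only forests have treewidth ≤ 1, hence tw(G) ≥ 2. Combining the bounds, tw(G) = 2.

Treewidth 2.
Bags: B1 = {1, 2, 4}  B2 = {1, 2, 3}  B3 = {2, 3, 5}
Tree: B1–B2, B2–B3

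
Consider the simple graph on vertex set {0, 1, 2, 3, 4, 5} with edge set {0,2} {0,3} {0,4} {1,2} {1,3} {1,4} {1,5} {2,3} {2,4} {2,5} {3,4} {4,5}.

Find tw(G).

A width-3 tree decomposition is:
Bags: B1 = {0, 2, 3, 4}  B2 = {1, 2, 3, 4}  B3 = {1, 2, 4, 5}
Tree: B1–B2, B2–B3
Every bag has size at most 4, so the width is 4 − 1 = 3 and tw(G) ≤ 3. For the lower bound, the 4 vertices {0, 2, 3, 4} are pairwise adjacent, and any tree decomposition puts a clique entirely inside one bag — forcing width ≥ 3. Combining the bounds, tw(G) = 3.

3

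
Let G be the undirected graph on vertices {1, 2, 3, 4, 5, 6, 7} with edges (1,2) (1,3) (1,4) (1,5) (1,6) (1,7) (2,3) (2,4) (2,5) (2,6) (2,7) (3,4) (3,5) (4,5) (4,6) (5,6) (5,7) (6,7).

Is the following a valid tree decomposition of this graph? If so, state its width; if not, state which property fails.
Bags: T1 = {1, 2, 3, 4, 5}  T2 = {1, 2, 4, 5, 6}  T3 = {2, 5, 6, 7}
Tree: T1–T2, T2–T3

A tree decomposition must satisfy three properties: every vertex lies in some bag; for every edge, both endpoints lie together in some bag; and for every vertex, the bags containing it form a connected subtree. Here edge (1,7) lies in no bag, so the decomposition is invalid.

No — edge (1,7) lies in no bag.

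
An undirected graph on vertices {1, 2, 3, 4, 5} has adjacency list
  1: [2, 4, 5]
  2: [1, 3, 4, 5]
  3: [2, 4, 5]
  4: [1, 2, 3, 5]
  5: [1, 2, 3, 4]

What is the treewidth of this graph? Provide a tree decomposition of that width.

Treewidth 3.
One such decomposition:
Bags: B1 = {1, 2, 4, 5}  B2 = {2, 3, 4, 5}
Tree: B1–B2

Each bag holds 4 vertices, so the decomposition has width 3, which upper-bounds the treewidth. On the other hand G contains the 4-clique {1, 2, 4, 5}. A clique must lie in a single bag of any decomposition, so no decomposition can have width below 3. Combining the bounds, tw(G) = 3.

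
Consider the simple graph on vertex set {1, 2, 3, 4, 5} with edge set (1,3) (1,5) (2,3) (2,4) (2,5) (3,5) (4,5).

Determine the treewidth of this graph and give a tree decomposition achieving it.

Treewidth 2.
One such decomposition:
Bags: B1 = {2, 4, 5}  B2 = {2, 3, 5}  B3 = {1, 3, 5}
Tree: B1–B2, B2–B3

Every bag has size at most 3, so the width is 3 − 1 = 2 and tw(G) ≤ 2. Conversely, {1, 3, 5} is a clique of size 3, and the vertices of any clique must share a bag in every tree decomposition; so some bag has ≥ 3 vertices and tw(G) ≥ 2. Combining the bounds, tw(G) = 2.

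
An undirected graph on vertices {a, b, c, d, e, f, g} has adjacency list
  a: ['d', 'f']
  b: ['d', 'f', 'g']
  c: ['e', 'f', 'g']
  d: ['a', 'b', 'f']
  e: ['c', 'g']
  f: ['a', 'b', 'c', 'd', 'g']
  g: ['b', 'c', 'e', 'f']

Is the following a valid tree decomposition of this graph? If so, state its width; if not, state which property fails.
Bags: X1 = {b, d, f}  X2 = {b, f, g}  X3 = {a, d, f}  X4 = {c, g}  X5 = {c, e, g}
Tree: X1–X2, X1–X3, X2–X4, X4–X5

No — edge (f,c) lies in no bag.

A tree decomposition must satisfy three properties: every vertex lies in some bag; for every edge, both endpoints lie together in some bag; and for every vertex, the bags containing it form a connected subtree. Here edge (f,c) lies in no bag, so the decomposition is invalid.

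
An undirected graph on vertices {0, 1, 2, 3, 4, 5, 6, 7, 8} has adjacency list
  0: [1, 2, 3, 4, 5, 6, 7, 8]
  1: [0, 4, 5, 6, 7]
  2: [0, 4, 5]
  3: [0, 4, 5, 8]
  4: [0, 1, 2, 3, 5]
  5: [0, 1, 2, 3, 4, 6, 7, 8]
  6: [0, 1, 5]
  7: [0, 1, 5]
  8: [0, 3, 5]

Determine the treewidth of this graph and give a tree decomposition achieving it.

Treewidth 3.
Bags: B1 = {0, 3, 4, 5}  B2 = {0, 3, 5, 8}  B3 = {0, 2, 4, 5}  B4 = {0, 1, 4, 5}  B5 = {0, 1, 5, 6}  B6 = {0, 1, 5, 7}
Tree: B1–B2, B1–B3, B1–B4, B4–B5, B4–B6

The largest bag has 4 vertices, giving width 3; this decomposition certifies tw(G) ≤ 3. On the other hand G contains the 4-clique {0, 3, 5, 8}. A clique must lie in a single bag of any decomposition, so no decomposition can have width below 3. The upper and lower bounds meet at 3, so that is the treewidth.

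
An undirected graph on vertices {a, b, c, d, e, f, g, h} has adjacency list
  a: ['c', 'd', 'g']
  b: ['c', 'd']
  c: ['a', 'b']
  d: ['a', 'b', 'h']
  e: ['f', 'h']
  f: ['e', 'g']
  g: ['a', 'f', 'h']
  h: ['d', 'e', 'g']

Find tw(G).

A width-2 tree decomposition is:
Bags: B1 = {b, c, d}  B2 = {a, c, d}  B3 = {a, d, h}  B4 = {a, g, h}  B5 = {e, g, h}  B6 = {e, f, g}
Tree: B1–B2, B2–B3, B3–B4, B4–B5, B5–B6
Each bag holds 3 vertices, so the decomposition has width 2, which upper-bounds the treewidth. Since b–c–a–d–b is a cycle in G, G is not acyclic. Forests are exactly the graphs of treewidth ≤ 1, so tw(G) ≥ 2. Combining the bounds, tw(G) = 2.

2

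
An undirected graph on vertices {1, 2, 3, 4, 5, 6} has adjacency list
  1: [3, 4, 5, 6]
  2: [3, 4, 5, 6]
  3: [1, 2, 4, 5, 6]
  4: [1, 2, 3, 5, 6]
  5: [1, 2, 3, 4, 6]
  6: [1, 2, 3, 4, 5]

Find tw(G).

A width-4 tree decomposition is:
Bags: B1 = {1, 3, 4, 5, 6}  B2 = {2, 3, 4, 5, 6}
Tree: B1–B2
Every bag has size at most 5, so the width is 5 − 1 = 4 and tw(G) ≤ 4. On the other hand G contains the 5-clique {1, 3, 4, 5, 6}. A clique must lie in a single bag of any decomposition, so no decomposition can have width below 4. Therefore the treewidth is 4.

4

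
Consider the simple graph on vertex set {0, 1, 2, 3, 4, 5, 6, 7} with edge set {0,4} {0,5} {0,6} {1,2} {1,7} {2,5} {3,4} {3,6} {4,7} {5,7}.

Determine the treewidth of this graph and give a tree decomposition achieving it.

Each bag holds 3 vertices, so the decomposition has width 2, which upper-bounds the treewidth. For the lower bound, G contains the cycle 2–1–7–5–2, so G is not a forest; only forests have treewidth ≤ 1, hence tw(G) ≥ 2. Combining the bounds, tw(G) = 2.

Treewidth 2.
One optimal decomposition is:
Bags: B1 = {1, 2, 5}  B2 = {1, 5, 7}  B3 = {0, 5, 7}  B4 = {0, 4, 7}  B5 = {0, 4, 6}  B6 = {3, 4, 6}
Tree: B1–B2, B2–B3, B3–B4, B4–B5, B5–B6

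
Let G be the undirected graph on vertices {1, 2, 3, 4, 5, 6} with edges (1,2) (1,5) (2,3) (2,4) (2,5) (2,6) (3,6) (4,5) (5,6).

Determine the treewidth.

2

A width-2 tree decomposition is:
Bags: B1 = {2, 5, 6}  B2 = {1, 2, 5}  B3 = {2, 3, 6}  B4 = {2, 4, 5}
Tree: B1–B2, B1–B3, B2–B4
Every bag has size at most 3, so the width is 3 − 1 = 2 and tw(G) ≤ 2. Conversely, {2, 3, 6} is a clique of size 3, and the vertices of any clique must share a bag in every tree decomposition; so some bag has ≥ 3 vertices and tw(G) ≥ 2. Combining the bounds, tw(G) = 2.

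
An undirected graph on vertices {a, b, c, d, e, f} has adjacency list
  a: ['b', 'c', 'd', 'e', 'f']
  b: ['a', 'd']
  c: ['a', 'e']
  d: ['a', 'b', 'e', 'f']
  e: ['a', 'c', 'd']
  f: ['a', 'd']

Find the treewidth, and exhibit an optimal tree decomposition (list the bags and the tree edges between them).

Treewidth 2.
One such decomposition:
Bags: B1 = {a, d, e}  B2 = {a, b, d}  B3 = {a, c, e}  B4 = {a, d, f}
Tree: B1–B2, B1–B3, B1–B4

Each bag holds 3 vertices, so the decomposition has width 2, which upper-bounds the treewidth. For the lower bound, the 3 vertices {a, d, e} are pairwise adjacent, and any tree decomposition puts a clique entirely inside one bag — forcing width ≥ 2. Combining the bounds, tw(G) = 2.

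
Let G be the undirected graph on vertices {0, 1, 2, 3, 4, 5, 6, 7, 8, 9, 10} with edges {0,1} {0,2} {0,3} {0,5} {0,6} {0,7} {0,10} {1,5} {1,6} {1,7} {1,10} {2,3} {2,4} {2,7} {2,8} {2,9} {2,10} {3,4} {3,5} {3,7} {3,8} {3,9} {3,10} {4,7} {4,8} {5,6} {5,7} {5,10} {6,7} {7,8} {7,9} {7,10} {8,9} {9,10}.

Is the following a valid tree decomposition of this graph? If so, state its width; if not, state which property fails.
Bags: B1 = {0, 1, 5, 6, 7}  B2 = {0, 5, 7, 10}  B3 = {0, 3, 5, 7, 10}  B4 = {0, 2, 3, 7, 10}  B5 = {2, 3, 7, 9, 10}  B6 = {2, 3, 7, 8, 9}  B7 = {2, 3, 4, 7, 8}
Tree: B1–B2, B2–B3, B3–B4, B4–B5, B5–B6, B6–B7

No — edge (1,10) lies in no bag.

A tree decomposition must satisfy three properties: every vertex lies in some bag; for every edge, both endpoints lie together in some bag; and for every vertex, the bags containing it form a connected subtree. Here edge (1,10) lies in no bag, so the decomposition is invalid.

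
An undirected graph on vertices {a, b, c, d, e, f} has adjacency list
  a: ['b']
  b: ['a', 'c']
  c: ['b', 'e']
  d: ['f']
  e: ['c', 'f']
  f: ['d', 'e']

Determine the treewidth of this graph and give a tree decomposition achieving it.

Treewidth 1.
One optimal decomposition is:
Bags: B1 = {d, f}  B2 = {e, f}  B3 = {c, e}  B4 = {b, c}  B5 = {a, b}
Tree: B1–B2, B2–B3, B3–B4, B4–B5

Each bag holds 2 vertices, so the decomposition has width 1, which upper-bounds the treewidth. Since G has at least one edge (e.g. d–f), it is not an edgeless graph, so tw(G) ≥ 1. Therefore the treewidth is 1.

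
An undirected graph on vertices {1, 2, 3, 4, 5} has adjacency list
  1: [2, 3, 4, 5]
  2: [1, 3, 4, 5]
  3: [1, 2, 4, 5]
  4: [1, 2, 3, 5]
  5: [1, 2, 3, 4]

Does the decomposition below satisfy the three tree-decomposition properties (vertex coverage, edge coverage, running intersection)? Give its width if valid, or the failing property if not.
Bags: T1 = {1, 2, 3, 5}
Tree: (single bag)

No — vertex 4 appears in no bag.

A tree decomposition must satisfy three properties: every vertex lies in some bag; for every edge, both endpoints lie together in some bag; and for every vertex, the bags containing it form a connected subtree. Here vertex 4 appears in no bag, so the decomposition is invalid.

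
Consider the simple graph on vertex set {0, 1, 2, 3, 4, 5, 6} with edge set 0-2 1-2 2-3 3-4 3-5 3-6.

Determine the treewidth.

1

A width-1 tree decomposition is:
Bags: B1 = {3, 5}  B2 = {3, 6}  B3 = {2, 3}  B4 = {1, 2}  B5 = {0, 2}  B6 = {3, 4}
Tree: B1–B2, B1–B3, B3–B4, B4–B5, B3–B6
The largest bag has 2 vertices, giving width 1; this decomposition certifies tw(G) ≤ 1. G has an edge, so its treewidth is at least 1. The upper and lower bounds meet at 1, so that is the treewidth.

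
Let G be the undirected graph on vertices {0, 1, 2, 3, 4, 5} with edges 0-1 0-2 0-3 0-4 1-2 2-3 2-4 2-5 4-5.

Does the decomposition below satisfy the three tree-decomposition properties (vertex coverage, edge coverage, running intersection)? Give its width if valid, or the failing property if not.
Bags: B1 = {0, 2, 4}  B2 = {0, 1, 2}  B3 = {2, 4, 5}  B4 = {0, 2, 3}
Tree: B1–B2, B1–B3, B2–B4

Checking the three conditions: (i) the bags cover all of {0, 1, 2, 3, 4, 5}; (ii) for each edge, some bag contains both endpoints; (iii) the bags containing any fixed vertex form a subtree. All hold, so the decomposition is valid with width 3 − 1 = 2.

Yes; width 2.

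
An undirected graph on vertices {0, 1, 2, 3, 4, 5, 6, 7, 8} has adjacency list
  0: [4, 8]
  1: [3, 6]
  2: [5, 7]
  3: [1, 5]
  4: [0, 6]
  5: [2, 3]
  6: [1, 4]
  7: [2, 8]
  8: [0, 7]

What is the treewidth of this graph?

2

A width-2 tree decomposition is:
Bags: B1 = {0, 4, 6}  B2 = {0, 6, 8}  B3 = {6, 7, 8}  B4 = {2, 6, 7}  B5 = {2, 5, 6}  B6 = {3, 5, 6}  B7 = {1, 3, 6}
Tree: B1–B2, B2–B3, B3–B4, B4–B5, B5–B6, B6–B7
The largest bag has 3 vertices, giving width 2; this decomposition certifies tw(G) ≤ 2. Since 6–4–0–8–7–2–5–3–1–6 is a cycle in G, G is not acyclic. Forests are exactly the graphs of treewidth ≤ 1, so tw(G) ≥ 2. Hence tw(G) = 2 exactly.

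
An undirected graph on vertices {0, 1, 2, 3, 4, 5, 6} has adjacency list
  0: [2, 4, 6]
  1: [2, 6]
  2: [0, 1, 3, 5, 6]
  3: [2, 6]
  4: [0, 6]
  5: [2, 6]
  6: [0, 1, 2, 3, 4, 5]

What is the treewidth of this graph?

2

A width-2 tree decomposition is:
Bags: B1 = {1, 2, 6}  B2 = {0, 2, 6}  B3 = {2, 5, 6}  B4 = {2, 3, 6}  B5 = {0, 4, 6}
Tree: B1–B2, B2–B3, B1–B4, B2–B5
Each bag holds 3 vertices, so the decomposition has width 2, which upper-bounds the treewidth. For the lower bound, the 3 vertices {0, 2, 6} are pairwise adjacent, and any tree decomposition puts a clique entirely inside one bag — forcing width ≥ 2. The upper and lower bounds meet at 2, so that is the treewidth.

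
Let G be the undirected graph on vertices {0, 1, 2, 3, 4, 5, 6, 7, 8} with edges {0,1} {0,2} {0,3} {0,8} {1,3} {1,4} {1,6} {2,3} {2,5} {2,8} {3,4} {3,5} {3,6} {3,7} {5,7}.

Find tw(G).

A width-2 tree decomposition is:
Bags: B1 = {0, 2, 8}  B2 = {0, 2, 3}  B3 = {0, 1, 3}  B4 = {1, 3, 4}  B5 = {2, 3, 5}  B6 = {1, 3, 6}  B7 = {3, 5, 7}
Tree: B1–B2, B2–B3, B3–B4, B2–B5, B3–B6, B5–B7
Each bag holds 3 vertices, so the decomposition has width 2, which upper-bounds the treewidth. For the lower bound, the 3 vertices {0, 2, 8} are pairwise adjacent, and any tree decomposition puts a clique entirely inside one bag — forcing width ≥ 2. Therefore the treewidth is 2.

2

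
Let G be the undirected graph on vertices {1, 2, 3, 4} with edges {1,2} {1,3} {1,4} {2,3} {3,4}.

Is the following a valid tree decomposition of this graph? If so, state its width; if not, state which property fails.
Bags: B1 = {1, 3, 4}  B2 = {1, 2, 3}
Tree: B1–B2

Checking the three conditions: (i) the bags cover all of {1, 2, 3, 4}; (ii) for each edge, some bag contains both endpoints; (iii) the bags containing any fixed vertex form a subtree. All hold, so the decomposition is valid with width 3 − 1 = 2.

Yes; width 2.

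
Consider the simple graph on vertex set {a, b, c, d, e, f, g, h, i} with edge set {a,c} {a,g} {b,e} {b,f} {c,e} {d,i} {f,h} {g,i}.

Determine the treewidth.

A width-1 tree decomposition is:
Bags: B1 = {f, h}  B2 = {b, f}  B3 = {b, e}  B4 = {c, e}  B5 = {a, c}  B6 = {a, g}  B7 = {g, i}  B8 = {d, i}
Tree: B1–B2, B2–B3, B3–B4, B4–B5, B5–B6, B6–B7, B7–B8
Each bag holds 2 vertices, so the decomposition has width 1, which upper-bounds the treewidth. Any graph with an edge has treewidth ≥ 1, and G has the edge h–f. Therefore the treewidth is 1.

1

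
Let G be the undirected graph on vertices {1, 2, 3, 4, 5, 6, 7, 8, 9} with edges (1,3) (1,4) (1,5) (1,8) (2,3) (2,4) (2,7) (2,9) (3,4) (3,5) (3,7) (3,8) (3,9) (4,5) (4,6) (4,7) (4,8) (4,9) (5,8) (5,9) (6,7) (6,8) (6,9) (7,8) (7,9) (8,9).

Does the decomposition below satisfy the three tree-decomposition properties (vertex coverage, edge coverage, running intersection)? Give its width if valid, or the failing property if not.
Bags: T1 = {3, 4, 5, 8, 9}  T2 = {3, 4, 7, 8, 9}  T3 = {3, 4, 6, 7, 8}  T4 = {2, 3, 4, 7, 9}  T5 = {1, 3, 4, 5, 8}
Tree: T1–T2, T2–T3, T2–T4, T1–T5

No — edge (9,6) lies in no bag.

A tree decomposition must satisfy three properties: every vertex lies in some bag; for every edge, both endpoints lie together in some bag; and for every vertex, the bags containing it form a connected subtree. Here edge (9,6) lies in no bag, so the decomposition is invalid.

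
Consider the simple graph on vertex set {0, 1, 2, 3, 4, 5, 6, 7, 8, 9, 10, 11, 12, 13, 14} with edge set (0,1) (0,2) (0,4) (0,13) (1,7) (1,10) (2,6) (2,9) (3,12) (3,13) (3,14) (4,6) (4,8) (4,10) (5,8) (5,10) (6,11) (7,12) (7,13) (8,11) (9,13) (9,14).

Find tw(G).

A width-3 tree decomposition is:
Bags: B1 = {5, 8, 10, 11}  B2 = {4, 8, 10, 11}  B3 = {4, 6, 10, 11}  B4 = {1, 4, 6, 10}  B5 = {0, 1, 4, 6}  B6 = {0, 1, 2, 6}  B7 = {0, 1, 2, 7}  B8 = {0, 2, 7, 13}  B9 = {2, 7, 9, 13}  B10 = {7, 9, 12, 13}  B11 = {3, 9, 12, 13}  B12 = {3, 9, 12, 14}
Tree: B1–B2, B2–B3, B3–B4, B4–B5, B5–B6, B6–B7, B7–B8, B8–B9, B9–B10, B10–B11, B11–B12
The largest bag has 4 vertices, giving width 3; this decomposition certifies tw(G) ≤ 3. For the lower bound: the 4 vertex sets {5,8,11}, {10}, {4}, {0,1,2,6} are disjoint, each induces a connected subgraph, and every pair is joined by at least one edge of G. Contracting each set to a single vertex therefore yields K_{4} as a minor, and since treewidth is minor-monotone, tw(G) ≥ tw(K_{4}) = 3. Combining the bounds, tw(G) = 3.

3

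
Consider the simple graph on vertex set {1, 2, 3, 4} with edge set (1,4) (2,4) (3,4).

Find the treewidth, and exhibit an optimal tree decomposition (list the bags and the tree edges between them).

The largest bag has 2 vertices, giving width 1; this decomposition certifies tw(G) ≤ 1. Any graph with an edge has treewidth ≥ 1, and G has the edge 2–4. The upper and lower bounds meet at 1, so that is the treewidth.

Treewidth 1.
One such decomposition:
Bags: B1 = {2, 4}  B2 = {3, 4}  B3 = {1, 4}
Tree: B1–B2, B1–B3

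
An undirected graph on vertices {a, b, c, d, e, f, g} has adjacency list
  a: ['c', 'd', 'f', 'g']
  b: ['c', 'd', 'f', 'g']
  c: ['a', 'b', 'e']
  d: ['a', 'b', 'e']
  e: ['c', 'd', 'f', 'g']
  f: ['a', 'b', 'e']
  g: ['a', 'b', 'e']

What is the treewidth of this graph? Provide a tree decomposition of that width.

Each bag holds 4 vertices, so the decomposition has width 3, which upper-bounds the treewidth. For the lower bound: the 4 vertex sets {c,e}, {b,g}, {a}, {f} are disjoint, each induces a connected subgraph, and every pair is joined by at least one edge of G. Contracting each set to a single vertex therefore yields K_{4} as a minor, and since treewidth is minor-monotone, tw(G) ≥ tw(K_{4}) = 3. Hence tw(G) = 3 exactly.

Treewidth 3.
One optimal decomposition is:
Bags: B1 = {a, b, c, e}  B2 = {a, b, e, g}  B3 = {a, b, e, f}  B4 = {a, b, d, e}
Tree: B1–B2, B2–B3, B3–B4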